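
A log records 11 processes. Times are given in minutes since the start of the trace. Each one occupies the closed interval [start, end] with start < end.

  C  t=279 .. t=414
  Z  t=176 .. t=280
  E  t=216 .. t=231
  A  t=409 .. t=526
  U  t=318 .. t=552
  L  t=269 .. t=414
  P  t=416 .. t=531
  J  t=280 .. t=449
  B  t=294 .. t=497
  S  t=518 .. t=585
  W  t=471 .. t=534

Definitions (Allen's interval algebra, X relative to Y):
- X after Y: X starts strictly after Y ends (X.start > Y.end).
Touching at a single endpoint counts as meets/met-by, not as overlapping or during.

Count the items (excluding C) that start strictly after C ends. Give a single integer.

Target C = [t=279, t=414].
A [t=409, t=526] → overlapped-by → no.
B [t=294, t=497] → overlapped-by → no.
E [t=216, t=231] → before → no.
J [t=280, t=449] → overlapped-by → no.
L [t=269, t=414] → finished-by → no.
P [t=416, t=531] → after → counts.
S [t=518, t=585] → after → counts.
U [t=318, t=552] → overlapped-by → no.
W [t=471, t=534] → after → counts.
Z [t=176, t=280] → overlaps → no.
Total: 3.

3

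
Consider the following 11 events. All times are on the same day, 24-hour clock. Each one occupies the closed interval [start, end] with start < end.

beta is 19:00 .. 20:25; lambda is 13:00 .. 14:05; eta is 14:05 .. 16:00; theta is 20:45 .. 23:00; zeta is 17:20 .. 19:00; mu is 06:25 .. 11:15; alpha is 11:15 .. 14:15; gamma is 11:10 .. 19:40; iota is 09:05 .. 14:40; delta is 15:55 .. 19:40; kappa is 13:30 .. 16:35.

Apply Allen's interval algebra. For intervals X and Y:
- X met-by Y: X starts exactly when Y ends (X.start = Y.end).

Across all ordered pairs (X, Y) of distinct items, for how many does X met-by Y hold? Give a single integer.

Checking all 110 ordered pairs for relation 'met-by'; matching pairs in alphabetical order:
(alpha, mu): alpha met-by mu ✓
(beta, zeta): beta met-by zeta ✓
(eta, lambda): eta met-by lambda ✓
Count: 3.

3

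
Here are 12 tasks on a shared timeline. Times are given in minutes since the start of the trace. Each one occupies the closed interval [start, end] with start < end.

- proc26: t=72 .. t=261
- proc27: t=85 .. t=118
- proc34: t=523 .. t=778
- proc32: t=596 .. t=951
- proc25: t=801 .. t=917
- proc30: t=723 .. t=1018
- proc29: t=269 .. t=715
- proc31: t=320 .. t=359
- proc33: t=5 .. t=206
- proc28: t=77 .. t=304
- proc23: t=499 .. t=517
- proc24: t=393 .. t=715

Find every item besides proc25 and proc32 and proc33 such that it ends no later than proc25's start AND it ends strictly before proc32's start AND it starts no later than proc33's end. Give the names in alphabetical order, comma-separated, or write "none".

proc26, proc27, proc28

Conditions: its end is no later than proc25's start (X.end <= t=801) AND its end is strictly before proc32's start (X.end < t=596) AND its start is no later than proc33's end (X.start <= t=206).
proc23: end t=517 <= t=801? ✓; end t=517 < t=596? ✓; start t=499 <= t=206? ✗ → no.
proc24: end t=715 <= t=801? ✓; end t=715 < t=596? ✗; start t=393 <= t=206? ✗ → no.
proc26: end t=261 <= t=801? ✓; end t=261 < t=596? ✓; start t=72 <= t=206? ✓ → yes.
proc27: end t=118 <= t=801? ✓; end t=118 < t=596? ✓; start t=85 <= t=206? ✓ → yes.
proc28: end t=304 <= t=801? ✓; end t=304 < t=596? ✓; start t=77 <= t=206? ✓ → yes.
proc29: end t=715 <= t=801? ✓; end t=715 < t=596? ✗; start t=269 <= t=206? ✗ → no.
proc30: end t=1018 <= t=801? ✗; end t=1018 < t=596? ✗; start t=723 <= t=206? ✗ → no.
proc31: end t=359 <= t=801? ✓; end t=359 < t=596? ✓; start t=320 <= t=206? ✗ → no.
proc34: end t=778 <= t=801? ✓; end t=778 < t=596? ✗; start t=523 <= t=206? ✗ → no.
Result: proc26, proc27, proc28.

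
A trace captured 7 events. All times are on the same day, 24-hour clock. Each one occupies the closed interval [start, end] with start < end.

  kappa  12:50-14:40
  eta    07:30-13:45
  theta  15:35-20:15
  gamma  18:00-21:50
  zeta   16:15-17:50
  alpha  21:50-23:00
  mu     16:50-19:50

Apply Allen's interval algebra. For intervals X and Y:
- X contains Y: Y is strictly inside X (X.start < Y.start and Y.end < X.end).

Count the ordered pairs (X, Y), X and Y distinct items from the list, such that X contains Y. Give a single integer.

2

Checking all 42 ordered pairs for relation 'contains'; matching pairs in alphabetical order:
(theta, mu): theta contains mu ✓
(theta, zeta): theta contains zeta ✓
Count: 2.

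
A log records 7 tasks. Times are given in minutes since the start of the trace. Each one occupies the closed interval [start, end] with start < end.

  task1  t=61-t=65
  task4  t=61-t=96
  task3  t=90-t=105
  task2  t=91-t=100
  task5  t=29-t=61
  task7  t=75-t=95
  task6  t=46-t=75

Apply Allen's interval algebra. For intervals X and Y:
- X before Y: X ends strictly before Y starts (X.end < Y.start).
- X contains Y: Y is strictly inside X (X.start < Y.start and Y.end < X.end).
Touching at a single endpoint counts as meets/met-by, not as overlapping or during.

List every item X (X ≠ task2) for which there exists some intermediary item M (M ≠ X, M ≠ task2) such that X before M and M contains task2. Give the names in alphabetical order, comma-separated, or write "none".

Target task2 = [t=91, t=100].
Intermediaries M with M contains task2: task3.
Via task3 — items with X before task3: task1, task5, task6.
Union: task1, task5, task6.

task1, task5, task6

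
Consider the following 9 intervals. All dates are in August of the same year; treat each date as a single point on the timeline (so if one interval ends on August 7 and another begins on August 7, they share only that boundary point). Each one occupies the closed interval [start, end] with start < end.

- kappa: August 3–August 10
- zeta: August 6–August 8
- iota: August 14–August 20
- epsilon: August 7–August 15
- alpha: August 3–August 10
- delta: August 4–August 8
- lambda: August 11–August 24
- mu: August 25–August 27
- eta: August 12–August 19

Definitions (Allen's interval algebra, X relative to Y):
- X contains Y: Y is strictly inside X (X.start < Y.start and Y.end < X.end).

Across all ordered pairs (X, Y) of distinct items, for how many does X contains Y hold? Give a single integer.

Checking all 72 ordered pairs for relation 'contains'; matching pairs in alphabetical order:
(alpha, delta): alpha contains delta ✓
(alpha, zeta): alpha contains zeta ✓
(kappa, delta): kappa contains delta ✓
(kappa, zeta): kappa contains zeta ✓
(lambda, eta): lambda contains eta ✓
(lambda, iota): lambda contains iota ✓
Count: 6.

6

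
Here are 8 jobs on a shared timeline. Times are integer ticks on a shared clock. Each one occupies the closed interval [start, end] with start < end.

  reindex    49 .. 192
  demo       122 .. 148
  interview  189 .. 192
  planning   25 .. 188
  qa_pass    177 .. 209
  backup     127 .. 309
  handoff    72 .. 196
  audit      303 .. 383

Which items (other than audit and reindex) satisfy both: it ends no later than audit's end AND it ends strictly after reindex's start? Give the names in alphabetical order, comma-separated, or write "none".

Conditions: its end is no later than audit's end (X.end <= 383) AND its end is strictly after reindex's start (X.end > 49).
backup: end 309 <= 383? ✓; end 309 > 49? ✓ → yes.
demo: end 148 <= 383? ✓; end 148 > 49? ✓ → yes.
handoff: end 196 <= 383? ✓; end 196 > 49? ✓ → yes.
interview: end 192 <= 383? ✓; end 192 > 49? ✓ → yes.
planning: end 188 <= 383? ✓; end 188 > 49? ✓ → yes.
qa_pass: end 209 <= 383? ✓; end 209 > 49? ✓ → yes.
Result: backup, demo, handoff, interview, planning, qa_pass.

backup, demo, handoff, interview, planning, qa_pass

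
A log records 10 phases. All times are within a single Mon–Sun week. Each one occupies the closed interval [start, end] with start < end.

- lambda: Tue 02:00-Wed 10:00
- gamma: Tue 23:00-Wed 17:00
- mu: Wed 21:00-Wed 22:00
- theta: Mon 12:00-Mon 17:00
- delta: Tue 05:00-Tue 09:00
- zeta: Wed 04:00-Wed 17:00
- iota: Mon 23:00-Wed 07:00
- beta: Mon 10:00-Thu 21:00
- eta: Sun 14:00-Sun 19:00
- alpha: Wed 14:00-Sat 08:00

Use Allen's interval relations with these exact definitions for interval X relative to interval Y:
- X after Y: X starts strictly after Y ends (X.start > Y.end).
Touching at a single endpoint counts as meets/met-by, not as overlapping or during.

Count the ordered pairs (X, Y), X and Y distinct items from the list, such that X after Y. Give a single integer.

26

Checking all 90 ordered pairs for relation 'after'; matching pairs in alphabetical order:
(alpha, delta): alpha after delta ✓
(alpha, iota): alpha after iota ✓
(alpha, lambda): alpha after lambda ✓
(alpha, theta): alpha after theta ✓
(delta, theta): delta after theta ✓
(eta, alpha): eta after alpha ✓
(eta, beta): eta after beta ✓
(eta, delta): eta after delta ✓
(eta, gamma): eta after gamma ✓
(eta, iota): eta after iota ✓
(eta, lambda): eta after lambda ✓
(eta, mu): eta after mu ✓
(eta, theta): eta after theta ✓
(eta, zeta): eta after zeta ✓
(gamma, delta): gamma after delta ✓
(gamma, theta): gamma after theta ✓
(iota, theta): iota after theta ✓
(lambda, theta): lambda after theta ✓
(mu, delta): mu after delta ✓
(mu, gamma): mu after gamma ✓
(mu, iota): mu after iota ✓
(mu, lambda): mu after lambda ✓
(mu, theta): mu after theta ✓
(mu, zeta): mu after zeta ✓
... plus 2 further pairs not listed.
Count: 26.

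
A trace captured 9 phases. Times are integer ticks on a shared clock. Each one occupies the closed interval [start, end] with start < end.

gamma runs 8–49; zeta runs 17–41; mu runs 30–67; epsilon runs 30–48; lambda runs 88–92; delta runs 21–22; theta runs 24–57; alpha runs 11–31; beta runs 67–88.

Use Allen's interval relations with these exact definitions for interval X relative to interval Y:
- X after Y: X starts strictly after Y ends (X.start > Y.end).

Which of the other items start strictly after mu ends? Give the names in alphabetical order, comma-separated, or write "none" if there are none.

Target mu = [30, 67].
alpha [11, 31] → overlaps → no.
beta [67, 88] → met-by → no.
delta [21, 22] → before → no.
epsilon [30, 48] → starts → no.
gamma [8, 49] → overlaps → no.
lambda [88, 92] → after → yes.
theta [24, 57] → overlaps → no.
zeta [17, 41] → overlaps → no.
Result: lambda.

lambda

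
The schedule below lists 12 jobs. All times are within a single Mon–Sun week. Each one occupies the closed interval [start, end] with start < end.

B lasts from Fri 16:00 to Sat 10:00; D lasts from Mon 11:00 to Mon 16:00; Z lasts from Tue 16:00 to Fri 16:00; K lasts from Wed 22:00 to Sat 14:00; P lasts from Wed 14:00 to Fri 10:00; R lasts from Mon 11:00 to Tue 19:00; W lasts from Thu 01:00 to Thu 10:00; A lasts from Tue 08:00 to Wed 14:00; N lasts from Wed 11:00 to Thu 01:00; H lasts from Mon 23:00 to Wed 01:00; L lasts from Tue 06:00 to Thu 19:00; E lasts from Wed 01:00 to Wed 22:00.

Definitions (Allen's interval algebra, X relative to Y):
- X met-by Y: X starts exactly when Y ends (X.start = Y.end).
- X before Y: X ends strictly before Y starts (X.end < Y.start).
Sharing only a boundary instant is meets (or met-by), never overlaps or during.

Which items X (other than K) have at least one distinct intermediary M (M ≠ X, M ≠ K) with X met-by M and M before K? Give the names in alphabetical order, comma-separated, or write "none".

E, P

Target K = [Wed 22:00, Sat 14:00].
Intermediaries M with M before K: A, D, H, R.
Via A — items with X met-by A: P.
Via D — items with X met-by D: none.
Via H — items with X met-by H: E.
Via R — items with X met-by R: none.
Union: E, P.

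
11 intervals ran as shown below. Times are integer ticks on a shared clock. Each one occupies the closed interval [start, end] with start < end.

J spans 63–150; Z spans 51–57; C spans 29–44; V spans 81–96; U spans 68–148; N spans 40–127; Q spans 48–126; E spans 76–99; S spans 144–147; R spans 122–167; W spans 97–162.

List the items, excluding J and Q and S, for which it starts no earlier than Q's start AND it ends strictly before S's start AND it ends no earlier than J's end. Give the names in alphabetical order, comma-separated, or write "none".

Conditions: its start is no earlier than Q's start (X.start >= 48) AND its end is strictly before S's start (X.end < 144) AND its end is no earlier than J's end (X.end >= 150).
C: start 29 >= 48? ✗; end 44 < 144? ✓; end 44 >= 150? ✗ → no.
E: start 76 >= 48? ✓; end 99 < 144? ✓; end 99 >= 150? ✗ → no.
N: start 40 >= 48? ✗; end 127 < 144? ✓; end 127 >= 150? ✗ → no.
R: start 122 >= 48? ✓; end 167 < 144? ✗; end 167 >= 150? ✓ → no.
U: start 68 >= 48? ✓; end 148 < 144? ✗; end 148 >= 150? ✗ → no.
V: start 81 >= 48? ✓; end 96 < 144? ✓; end 96 >= 150? ✗ → no.
W: start 97 >= 48? ✓; end 162 < 144? ✗; end 162 >= 150? ✓ → no.
Z: start 51 >= 48? ✓; end 57 < 144? ✓; end 57 >= 150? ✗ → no.
Result: none.

none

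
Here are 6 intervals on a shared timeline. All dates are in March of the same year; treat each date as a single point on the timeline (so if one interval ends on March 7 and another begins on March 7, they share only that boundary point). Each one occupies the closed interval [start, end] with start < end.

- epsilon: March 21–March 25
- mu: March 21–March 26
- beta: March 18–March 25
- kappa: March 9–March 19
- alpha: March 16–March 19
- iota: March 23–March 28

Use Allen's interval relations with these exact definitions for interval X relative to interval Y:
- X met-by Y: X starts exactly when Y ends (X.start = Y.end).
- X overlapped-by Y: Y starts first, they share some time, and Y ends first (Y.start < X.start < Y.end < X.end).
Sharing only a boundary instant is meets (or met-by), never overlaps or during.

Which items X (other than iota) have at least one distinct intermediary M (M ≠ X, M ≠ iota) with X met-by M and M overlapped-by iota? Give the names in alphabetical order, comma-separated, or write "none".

none

Target iota = [March 23, March 28].
Intermediaries M with M overlapped-by iota: none.
Union: none.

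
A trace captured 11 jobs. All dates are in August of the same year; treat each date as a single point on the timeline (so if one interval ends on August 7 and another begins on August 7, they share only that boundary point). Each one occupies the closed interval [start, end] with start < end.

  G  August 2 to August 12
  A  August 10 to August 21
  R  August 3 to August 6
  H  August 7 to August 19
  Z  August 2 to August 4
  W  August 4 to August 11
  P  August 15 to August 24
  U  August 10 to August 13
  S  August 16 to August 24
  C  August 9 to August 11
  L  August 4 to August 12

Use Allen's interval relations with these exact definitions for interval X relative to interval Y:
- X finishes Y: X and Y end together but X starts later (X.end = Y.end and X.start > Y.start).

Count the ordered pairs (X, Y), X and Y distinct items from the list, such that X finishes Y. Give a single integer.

Checking all 110 ordered pairs for relation 'finishes'; matching pairs in alphabetical order:
(C, W): C finishes W ✓
(L, G): L finishes G ✓
(S, P): S finishes P ✓
Count: 3.

3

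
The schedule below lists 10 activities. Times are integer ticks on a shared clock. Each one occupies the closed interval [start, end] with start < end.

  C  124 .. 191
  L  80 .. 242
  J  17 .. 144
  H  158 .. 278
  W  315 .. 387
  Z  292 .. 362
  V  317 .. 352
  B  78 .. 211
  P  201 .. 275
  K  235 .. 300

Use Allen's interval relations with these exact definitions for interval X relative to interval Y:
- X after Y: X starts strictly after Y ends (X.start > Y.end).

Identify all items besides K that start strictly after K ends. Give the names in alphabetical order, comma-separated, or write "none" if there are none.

Target K = [235, 300].
B [78, 211] → before → no.
C [124, 191] → before → no.
H [158, 278] → overlaps → no.
J [17, 144] → before → no.
L [80, 242] → overlaps → no.
P [201, 275] → overlaps → no.
V [317, 352] → after → yes.
W [315, 387] → after → yes.
Z [292, 362] → overlapped-by → no.
Result: V, W.

V, W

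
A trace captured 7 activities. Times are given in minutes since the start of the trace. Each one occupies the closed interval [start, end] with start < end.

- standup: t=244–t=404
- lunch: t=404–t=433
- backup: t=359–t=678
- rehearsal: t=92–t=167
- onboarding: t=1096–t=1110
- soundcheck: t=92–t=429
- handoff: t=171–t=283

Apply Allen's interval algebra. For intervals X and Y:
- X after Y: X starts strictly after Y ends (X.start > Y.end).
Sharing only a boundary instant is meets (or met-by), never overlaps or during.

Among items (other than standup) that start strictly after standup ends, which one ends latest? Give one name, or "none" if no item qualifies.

onboarding

Target standup = [t=244, t=404].
backup [t=359, t=678] → overlapped-by → excluded.
handoff [t=171, t=283] → overlaps → excluded.
lunch [t=404, t=433] → met-by → excluded.
onboarding [t=1096, t=1110] → after → candidate.
rehearsal [t=92, t=167] → before → excluded.
soundcheck [t=92, t=429] → contains → excluded.
Among candidates, latest end is t=1110 → onboarding.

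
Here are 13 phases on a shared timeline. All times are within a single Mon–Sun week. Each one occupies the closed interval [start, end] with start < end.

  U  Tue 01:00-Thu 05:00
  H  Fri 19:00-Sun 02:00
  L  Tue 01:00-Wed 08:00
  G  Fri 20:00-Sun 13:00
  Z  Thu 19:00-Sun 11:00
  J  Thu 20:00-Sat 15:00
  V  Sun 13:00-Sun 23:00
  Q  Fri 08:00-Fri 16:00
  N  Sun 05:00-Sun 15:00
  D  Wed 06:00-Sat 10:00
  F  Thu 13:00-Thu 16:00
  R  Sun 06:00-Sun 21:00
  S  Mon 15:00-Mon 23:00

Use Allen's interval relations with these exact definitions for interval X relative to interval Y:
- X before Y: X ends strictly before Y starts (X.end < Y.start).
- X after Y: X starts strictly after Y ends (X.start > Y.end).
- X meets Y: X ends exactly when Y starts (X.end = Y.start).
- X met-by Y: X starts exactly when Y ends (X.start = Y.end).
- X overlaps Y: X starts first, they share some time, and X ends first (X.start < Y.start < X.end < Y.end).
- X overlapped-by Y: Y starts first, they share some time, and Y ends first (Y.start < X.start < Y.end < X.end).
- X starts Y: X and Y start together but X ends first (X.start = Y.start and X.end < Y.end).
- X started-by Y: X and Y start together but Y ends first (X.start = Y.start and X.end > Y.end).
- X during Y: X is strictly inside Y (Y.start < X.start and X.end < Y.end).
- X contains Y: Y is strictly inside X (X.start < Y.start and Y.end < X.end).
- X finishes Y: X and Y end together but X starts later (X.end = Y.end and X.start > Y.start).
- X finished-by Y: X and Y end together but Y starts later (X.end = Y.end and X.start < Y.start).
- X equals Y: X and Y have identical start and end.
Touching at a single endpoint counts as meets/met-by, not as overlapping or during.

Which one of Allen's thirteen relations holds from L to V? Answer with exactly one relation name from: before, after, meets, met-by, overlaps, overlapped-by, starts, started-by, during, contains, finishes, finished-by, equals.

L = [Tue 01:00, Wed 08:00]; V = [Sun 13:00, Sun 23:00].
Compare endpoints: L.start < V.start, L.start < V.end, L.end < V.start, L.end < V.end.
That pattern is 'before'.

before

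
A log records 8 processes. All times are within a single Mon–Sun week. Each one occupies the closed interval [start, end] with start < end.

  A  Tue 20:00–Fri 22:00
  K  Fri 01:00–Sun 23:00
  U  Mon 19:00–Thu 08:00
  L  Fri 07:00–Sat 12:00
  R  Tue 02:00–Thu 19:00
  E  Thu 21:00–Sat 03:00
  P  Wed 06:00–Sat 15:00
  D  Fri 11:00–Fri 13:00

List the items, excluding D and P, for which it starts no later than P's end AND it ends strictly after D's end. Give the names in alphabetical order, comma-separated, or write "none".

Conditions: its start is no later than P's end (X.start <= Sat 15:00) AND its end is strictly after D's end (X.end > Fri 13:00).
A: start Tue 20:00 <= Sat 15:00? ✓; end Fri 22:00 > Fri 13:00? ✓ → yes.
E: start Thu 21:00 <= Sat 15:00? ✓; end Sat 03:00 > Fri 13:00? ✓ → yes.
K: start Fri 01:00 <= Sat 15:00? ✓; end Sun 23:00 > Fri 13:00? ✓ → yes.
L: start Fri 07:00 <= Sat 15:00? ✓; end Sat 12:00 > Fri 13:00? ✓ → yes.
R: start Tue 02:00 <= Sat 15:00? ✓; end Thu 19:00 > Fri 13:00? ✗ → no.
U: start Mon 19:00 <= Sat 15:00? ✓; end Thu 08:00 > Fri 13:00? ✗ → no.
Result: A, E, K, L.

A, E, K, L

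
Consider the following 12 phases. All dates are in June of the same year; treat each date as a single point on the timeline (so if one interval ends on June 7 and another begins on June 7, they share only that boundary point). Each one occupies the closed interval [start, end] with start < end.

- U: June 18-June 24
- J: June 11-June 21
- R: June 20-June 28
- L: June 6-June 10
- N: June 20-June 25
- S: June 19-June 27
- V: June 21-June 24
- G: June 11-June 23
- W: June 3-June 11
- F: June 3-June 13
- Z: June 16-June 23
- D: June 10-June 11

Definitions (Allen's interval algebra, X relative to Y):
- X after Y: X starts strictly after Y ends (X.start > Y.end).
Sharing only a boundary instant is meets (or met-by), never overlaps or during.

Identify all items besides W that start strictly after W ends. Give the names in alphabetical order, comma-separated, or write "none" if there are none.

Target W = [June 3, June 11].
D [June 10, June 11] → finishes → no.
F [June 3, June 13] → started-by → no.
G [June 11, June 23] → met-by → no.
J [June 11, June 21] → met-by → no.
L [June 6, June 10] → during → no.
N [June 20, June 25] → after → yes.
R [June 20, June 28] → after → yes.
S [June 19, June 27] → after → yes.
U [June 18, June 24] → after → yes.
V [June 21, June 24] → after → yes.
Z [June 16, June 23] → after → yes.
Result: N, R, S, U, V, Z.

N, R, S, U, V, Z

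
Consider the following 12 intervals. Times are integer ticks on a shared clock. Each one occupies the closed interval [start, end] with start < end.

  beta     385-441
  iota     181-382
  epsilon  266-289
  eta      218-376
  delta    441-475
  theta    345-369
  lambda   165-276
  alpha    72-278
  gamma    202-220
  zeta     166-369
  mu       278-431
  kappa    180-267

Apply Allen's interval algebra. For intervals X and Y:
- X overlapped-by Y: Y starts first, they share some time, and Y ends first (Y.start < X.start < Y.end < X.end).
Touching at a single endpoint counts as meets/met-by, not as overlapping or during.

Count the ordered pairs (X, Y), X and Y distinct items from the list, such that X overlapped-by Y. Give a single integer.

Checking all 132 ordered pairs for relation 'overlapped-by'; matching pairs in alphabetical order:
(beta, mu): beta overlapped-by mu ✓
(epsilon, alpha): epsilon overlapped-by alpha ✓
(epsilon, kappa): epsilon overlapped-by kappa ✓
(epsilon, lambda): epsilon overlapped-by lambda ✓
(eta, alpha): eta overlapped-by alpha ✓
(eta, gamma): eta overlapped-by gamma ✓
(eta, kappa): eta overlapped-by kappa ✓
(eta, lambda): eta overlapped-by lambda ✓
(eta, zeta): eta overlapped-by zeta ✓
(iota, alpha): iota overlapped-by alpha ✓
(iota, kappa): iota overlapped-by kappa ✓
(iota, lambda): iota overlapped-by lambda ✓
(iota, zeta): iota overlapped-by zeta ✓
(mu, epsilon): mu overlapped-by epsilon ✓
(mu, eta): mu overlapped-by eta ✓
(mu, iota): mu overlapped-by iota ✓
(mu, zeta): mu overlapped-by zeta ✓
(zeta, alpha): zeta overlapped-by alpha ✓
(zeta, lambda): zeta overlapped-by lambda ✓
Count: 19.

19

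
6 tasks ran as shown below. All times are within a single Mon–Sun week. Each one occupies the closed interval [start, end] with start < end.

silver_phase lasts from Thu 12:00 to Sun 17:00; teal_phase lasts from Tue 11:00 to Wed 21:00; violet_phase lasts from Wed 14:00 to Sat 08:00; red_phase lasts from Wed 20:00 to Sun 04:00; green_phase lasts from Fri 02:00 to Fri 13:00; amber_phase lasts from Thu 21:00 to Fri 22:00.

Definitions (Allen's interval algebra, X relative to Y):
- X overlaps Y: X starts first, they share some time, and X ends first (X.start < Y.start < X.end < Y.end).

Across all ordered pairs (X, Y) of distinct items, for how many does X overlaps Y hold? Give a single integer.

5

Checking all 30 ordered pairs for relation 'overlaps'; matching pairs in alphabetical order:
(red_phase, silver_phase): red_phase overlaps silver_phase ✓
(teal_phase, red_phase): teal_phase overlaps red_phase ✓
(teal_phase, violet_phase): teal_phase overlaps violet_phase ✓
(violet_phase, red_phase): violet_phase overlaps red_phase ✓
(violet_phase, silver_phase): violet_phase overlaps silver_phase ✓
Count: 5.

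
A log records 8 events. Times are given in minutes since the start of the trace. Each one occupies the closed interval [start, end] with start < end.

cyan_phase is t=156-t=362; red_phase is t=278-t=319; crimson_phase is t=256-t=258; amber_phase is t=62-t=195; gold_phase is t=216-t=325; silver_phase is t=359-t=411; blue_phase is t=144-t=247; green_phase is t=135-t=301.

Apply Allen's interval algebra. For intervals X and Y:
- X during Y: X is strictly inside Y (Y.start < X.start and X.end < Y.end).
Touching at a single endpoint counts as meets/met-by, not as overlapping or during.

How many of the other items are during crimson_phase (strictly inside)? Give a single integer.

Target crimson_phase = [t=256, t=258].
amber_phase [t=62, t=195] → before → no.
blue_phase [t=144, t=247] → before → no.
cyan_phase [t=156, t=362] → contains → no.
gold_phase [t=216, t=325] → contains → no.
green_phase [t=135, t=301] → contains → no.
red_phase [t=278, t=319] → after → no.
silver_phase [t=359, t=411] → after → no.
Total: 0.

0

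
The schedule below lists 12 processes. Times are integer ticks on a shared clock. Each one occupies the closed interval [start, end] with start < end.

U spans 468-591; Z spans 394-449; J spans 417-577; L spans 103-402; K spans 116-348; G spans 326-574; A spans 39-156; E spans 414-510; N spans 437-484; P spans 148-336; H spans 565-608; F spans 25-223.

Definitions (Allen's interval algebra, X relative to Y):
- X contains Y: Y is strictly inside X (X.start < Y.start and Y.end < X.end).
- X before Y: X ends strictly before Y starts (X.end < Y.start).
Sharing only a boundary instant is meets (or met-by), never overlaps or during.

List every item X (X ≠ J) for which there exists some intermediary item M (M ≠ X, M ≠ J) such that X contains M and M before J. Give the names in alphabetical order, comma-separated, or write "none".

Target J = [417, 577].
Intermediaries M with M before J: A, F, K, L, P.
Via A — items with X contains A: F.
Via F — items with X contains F: none.
Via K — items with X contains K: L.
Via L — items with X contains L: none.
Via P — items with X contains P: K, L.
Union: F, K, L.

F, K, L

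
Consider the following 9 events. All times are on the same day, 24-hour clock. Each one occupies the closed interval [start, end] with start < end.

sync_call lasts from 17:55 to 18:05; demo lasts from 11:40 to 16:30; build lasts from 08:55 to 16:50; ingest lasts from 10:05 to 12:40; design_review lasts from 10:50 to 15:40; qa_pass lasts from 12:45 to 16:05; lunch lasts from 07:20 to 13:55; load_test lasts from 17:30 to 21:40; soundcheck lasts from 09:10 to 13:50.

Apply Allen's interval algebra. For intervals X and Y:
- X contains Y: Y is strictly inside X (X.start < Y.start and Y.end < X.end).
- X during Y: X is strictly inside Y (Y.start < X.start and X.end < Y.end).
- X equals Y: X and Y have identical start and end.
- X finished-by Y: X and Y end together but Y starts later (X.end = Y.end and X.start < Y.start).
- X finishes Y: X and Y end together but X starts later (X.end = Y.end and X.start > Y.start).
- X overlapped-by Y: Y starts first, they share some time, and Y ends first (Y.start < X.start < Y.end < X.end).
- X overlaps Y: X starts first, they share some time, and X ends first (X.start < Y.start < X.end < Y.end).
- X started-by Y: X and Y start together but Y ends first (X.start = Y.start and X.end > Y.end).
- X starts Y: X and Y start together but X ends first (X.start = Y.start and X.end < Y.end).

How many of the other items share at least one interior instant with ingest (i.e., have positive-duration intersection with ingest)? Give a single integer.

Target ingest = [10:05, 12:40].
build [08:55, 16:50] → contains → counts.
demo [11:40, 16:30] → overlapped-by → counts.
design_review [10:50, 15:40] → overlapped-by → counts.
load_test [17:30, 21:40] → after → no.
lunch [07:20, 13:55] → contains → counts.
qa_pass [12:45, 16:05] → after → no.
soundcheck [09:10, 13:50] → contains → counts.
sync_call [17:55, 18:05] → after → no.
Total: 5.

5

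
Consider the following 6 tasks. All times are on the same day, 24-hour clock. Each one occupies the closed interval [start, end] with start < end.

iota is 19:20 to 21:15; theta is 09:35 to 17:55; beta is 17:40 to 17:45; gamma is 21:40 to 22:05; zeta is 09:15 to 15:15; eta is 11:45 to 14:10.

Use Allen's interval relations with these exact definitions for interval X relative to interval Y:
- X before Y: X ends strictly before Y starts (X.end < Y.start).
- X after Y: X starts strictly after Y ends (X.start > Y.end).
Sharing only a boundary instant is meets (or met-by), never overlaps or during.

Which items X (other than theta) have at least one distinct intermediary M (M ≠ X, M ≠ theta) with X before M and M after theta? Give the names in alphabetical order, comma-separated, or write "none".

beta, eta, iota, zeta

Target theta = [09:35, 17:55].
Intermediaries M with M after theta: gamma, iota.
Via gamma — items with X before gamma: beta, eta, iota, zeta.
Via iota — items with X before iota: beta, eta, zeta.
Union: beta, eta, iota, zeta.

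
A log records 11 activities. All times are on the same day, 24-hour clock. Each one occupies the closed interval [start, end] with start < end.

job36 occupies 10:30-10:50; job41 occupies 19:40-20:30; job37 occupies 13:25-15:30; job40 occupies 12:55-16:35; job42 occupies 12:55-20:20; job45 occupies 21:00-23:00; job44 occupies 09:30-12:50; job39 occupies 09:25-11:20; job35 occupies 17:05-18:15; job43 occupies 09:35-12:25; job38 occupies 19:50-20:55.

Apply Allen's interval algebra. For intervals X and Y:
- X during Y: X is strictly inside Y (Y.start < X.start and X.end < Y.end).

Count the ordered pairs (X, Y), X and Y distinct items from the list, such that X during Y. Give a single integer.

Checking all 110 ordered pairs for relation 'during'; matching pairs in alphabetical order:
(job35, job42): job35 during job42 ✓
(job36, job39): job36 during job39 ✓
(job36, job43): job36 during job43 ✓
(job36, job44): job36 during job44 ✓
(job37, job40): job37 during job40 ✓
(job37, job42): job37 during job42 ✓
(job43, job44): job43 during job44 ✓
Count: 7.

7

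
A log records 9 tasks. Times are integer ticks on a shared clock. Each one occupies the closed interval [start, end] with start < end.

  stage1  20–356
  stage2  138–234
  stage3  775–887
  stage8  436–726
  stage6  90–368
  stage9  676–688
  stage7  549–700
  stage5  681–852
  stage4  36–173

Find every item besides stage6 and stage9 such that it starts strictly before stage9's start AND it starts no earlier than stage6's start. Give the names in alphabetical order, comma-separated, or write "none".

Conditions: its start is strictly before stage9's start (X.start < 676) AND its start is no earlier than stage6's start (X.start >= 90).
stage1: start 20 < 676? ✓; start 20 >= 90? ✗ → no.
stage2: start 138 < 676? ✓; start 138 >= 90? ✓ → yes.
stage3: start 775 < 676? ✗; start 775 >= 90? ✓ → no.
stage4: start 36 < 676? ✓; start 36 >= 90? ✗ → no.
stage5: start 681 < 676? ✗; start 681 >= 90? ✓ → no.
stage7: start 549 < 676? ✓; start 549 >= 90? ✓ → yes.
stage8: start 436 < 676? ✓; start 436 >= 90? ✓ → yes.
Result: stage2, stage7, stage8.

stage2, stage7, stage8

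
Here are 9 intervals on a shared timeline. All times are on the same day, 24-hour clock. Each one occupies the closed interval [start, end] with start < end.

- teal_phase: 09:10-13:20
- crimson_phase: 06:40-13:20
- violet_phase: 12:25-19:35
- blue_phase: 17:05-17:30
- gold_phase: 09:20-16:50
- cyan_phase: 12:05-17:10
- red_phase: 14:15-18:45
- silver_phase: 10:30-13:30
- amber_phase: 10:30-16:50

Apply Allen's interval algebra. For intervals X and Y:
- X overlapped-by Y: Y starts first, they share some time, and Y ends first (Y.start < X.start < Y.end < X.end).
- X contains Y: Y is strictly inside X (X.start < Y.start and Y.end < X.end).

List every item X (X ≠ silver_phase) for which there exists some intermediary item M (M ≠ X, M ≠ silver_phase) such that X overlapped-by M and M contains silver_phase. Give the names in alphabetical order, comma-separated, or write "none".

cyan_phase, red_phase, violet_phase

Target silver_phase = [10:30, 13:30].
Intermediaries M with M contains silver_phase: gold_phase.
Via gold_phase — items with X overlapped-by gold_phase: cyan_phase, red_phase, violet_phase.
Union: cyan_phase, red_phase, violet_phase.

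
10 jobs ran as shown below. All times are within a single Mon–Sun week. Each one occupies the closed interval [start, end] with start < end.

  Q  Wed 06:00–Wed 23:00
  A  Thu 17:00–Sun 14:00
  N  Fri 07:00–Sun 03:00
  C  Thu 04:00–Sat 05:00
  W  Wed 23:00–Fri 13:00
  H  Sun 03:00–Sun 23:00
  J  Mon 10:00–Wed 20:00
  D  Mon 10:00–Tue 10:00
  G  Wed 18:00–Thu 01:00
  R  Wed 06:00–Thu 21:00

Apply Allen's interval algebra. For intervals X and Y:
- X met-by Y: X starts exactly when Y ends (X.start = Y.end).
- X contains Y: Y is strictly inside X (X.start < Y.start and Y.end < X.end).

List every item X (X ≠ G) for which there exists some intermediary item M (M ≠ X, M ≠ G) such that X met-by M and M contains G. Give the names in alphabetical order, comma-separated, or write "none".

none

Target G = [Wed 18:00, Thu 01:00].
Intermediaries M with M contains G: R.
Via R — items with X met-by R: none.
Union: none.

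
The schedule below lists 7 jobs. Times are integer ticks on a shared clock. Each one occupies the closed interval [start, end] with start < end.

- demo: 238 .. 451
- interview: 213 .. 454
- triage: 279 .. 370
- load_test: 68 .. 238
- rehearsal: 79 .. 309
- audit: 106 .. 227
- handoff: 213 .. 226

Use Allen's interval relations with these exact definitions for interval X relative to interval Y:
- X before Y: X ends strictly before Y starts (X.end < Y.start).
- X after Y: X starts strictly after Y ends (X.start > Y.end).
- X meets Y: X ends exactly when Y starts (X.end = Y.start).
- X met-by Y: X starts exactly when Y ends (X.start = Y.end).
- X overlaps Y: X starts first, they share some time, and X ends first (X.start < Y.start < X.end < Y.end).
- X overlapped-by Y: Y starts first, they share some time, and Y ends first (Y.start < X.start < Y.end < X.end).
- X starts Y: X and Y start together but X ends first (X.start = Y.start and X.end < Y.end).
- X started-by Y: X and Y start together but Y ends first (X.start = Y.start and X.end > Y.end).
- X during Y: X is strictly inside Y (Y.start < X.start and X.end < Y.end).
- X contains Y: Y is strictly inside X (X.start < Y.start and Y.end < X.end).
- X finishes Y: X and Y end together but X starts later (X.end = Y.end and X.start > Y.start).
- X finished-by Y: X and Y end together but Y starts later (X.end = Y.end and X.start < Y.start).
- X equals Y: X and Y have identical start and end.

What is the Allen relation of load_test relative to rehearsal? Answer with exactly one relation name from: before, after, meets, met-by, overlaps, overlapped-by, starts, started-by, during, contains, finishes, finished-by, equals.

load_test = [68, 238]; rehearsal = [79, 309].
Compare endpoints: load_test.start < rehearsal.start, load_test.start < rehearsal.end, load_test.end > rehearsal.start, load_test.end < rehearsal.end.
That pattern is 'overlaps'.

overlaps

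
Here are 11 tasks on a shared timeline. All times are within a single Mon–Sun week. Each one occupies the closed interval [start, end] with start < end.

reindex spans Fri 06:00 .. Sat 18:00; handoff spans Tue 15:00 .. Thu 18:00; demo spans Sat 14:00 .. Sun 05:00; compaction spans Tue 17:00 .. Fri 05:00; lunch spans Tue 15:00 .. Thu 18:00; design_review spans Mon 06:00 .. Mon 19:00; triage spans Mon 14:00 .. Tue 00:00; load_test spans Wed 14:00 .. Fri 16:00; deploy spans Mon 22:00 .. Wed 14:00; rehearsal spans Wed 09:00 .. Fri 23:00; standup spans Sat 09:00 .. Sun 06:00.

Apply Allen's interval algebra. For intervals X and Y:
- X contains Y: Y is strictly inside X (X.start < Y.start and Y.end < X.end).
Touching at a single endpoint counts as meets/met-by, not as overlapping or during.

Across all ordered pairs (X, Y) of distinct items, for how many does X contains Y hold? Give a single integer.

Checking all 110 ordered pairs for relation 'contains'; matching pairs in alphabetical order:
(rehearsal, load_test): rehearsal contains load_test ✓
(standup, demo): standup contains demo ✓
Count: 2.

2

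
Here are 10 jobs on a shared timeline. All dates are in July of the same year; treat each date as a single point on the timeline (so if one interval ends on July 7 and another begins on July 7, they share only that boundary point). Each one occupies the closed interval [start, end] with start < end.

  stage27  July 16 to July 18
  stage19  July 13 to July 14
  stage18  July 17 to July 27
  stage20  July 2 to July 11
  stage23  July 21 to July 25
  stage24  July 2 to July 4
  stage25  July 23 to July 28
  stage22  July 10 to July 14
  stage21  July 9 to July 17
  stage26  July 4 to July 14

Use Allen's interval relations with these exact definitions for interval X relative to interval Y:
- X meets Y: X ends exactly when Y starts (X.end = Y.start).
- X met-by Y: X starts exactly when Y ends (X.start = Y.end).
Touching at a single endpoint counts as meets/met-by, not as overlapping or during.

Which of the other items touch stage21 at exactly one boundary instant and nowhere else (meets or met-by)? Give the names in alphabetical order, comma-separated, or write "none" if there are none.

stage18

Target stage21 = [July 9, July 17].
stage18 [July 17, July 27] → met-by → yes.
stage19 [July 13, July 14] → during → no.
stage20 [July 2, July 11] → overlaps → no.
stage22 [July 10, July 14] → during → no.
stage23 [July 21, July 25] → after → no.
stage24 [July 2, July 4] → before → no.
stage25 [July 23, July 28] → after → no.
stage26 [July 4, July 14] → overlaps → no.
stage27 [July 16, July 18] → overlapped-by → no.
Result: stage18.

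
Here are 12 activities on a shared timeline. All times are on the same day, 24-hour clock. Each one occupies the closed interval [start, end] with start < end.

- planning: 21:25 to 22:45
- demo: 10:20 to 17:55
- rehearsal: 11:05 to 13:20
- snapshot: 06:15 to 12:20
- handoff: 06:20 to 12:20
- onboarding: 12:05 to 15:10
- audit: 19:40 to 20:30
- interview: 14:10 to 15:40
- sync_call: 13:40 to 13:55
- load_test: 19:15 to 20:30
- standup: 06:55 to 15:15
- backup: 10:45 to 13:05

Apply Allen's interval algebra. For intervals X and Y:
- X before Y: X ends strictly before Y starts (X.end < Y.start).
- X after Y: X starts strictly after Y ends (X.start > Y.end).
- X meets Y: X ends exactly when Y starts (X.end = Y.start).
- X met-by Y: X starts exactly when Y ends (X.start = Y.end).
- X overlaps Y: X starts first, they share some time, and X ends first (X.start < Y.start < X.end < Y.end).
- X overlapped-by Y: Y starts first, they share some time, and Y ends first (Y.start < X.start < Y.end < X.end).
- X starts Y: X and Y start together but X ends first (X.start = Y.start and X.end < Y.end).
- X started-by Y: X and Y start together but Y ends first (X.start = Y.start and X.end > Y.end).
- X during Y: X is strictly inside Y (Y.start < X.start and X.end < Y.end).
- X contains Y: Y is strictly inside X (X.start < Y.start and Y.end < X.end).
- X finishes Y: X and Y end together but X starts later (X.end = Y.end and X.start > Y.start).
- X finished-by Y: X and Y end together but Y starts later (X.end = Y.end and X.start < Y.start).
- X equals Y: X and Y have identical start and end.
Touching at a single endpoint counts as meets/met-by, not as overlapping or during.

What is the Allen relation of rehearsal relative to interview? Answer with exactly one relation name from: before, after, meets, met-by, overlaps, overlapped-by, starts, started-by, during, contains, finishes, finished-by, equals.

rehearsal = [11:05, 13:20]; interview = [14:10, 15:40].
Compare endpoints: rehearsal.start < interview.start, rehearsal.start < interview.end, rehearsal.end < interview.start, rehearsal.end < interview.end.
That pattern is 'before'.

before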